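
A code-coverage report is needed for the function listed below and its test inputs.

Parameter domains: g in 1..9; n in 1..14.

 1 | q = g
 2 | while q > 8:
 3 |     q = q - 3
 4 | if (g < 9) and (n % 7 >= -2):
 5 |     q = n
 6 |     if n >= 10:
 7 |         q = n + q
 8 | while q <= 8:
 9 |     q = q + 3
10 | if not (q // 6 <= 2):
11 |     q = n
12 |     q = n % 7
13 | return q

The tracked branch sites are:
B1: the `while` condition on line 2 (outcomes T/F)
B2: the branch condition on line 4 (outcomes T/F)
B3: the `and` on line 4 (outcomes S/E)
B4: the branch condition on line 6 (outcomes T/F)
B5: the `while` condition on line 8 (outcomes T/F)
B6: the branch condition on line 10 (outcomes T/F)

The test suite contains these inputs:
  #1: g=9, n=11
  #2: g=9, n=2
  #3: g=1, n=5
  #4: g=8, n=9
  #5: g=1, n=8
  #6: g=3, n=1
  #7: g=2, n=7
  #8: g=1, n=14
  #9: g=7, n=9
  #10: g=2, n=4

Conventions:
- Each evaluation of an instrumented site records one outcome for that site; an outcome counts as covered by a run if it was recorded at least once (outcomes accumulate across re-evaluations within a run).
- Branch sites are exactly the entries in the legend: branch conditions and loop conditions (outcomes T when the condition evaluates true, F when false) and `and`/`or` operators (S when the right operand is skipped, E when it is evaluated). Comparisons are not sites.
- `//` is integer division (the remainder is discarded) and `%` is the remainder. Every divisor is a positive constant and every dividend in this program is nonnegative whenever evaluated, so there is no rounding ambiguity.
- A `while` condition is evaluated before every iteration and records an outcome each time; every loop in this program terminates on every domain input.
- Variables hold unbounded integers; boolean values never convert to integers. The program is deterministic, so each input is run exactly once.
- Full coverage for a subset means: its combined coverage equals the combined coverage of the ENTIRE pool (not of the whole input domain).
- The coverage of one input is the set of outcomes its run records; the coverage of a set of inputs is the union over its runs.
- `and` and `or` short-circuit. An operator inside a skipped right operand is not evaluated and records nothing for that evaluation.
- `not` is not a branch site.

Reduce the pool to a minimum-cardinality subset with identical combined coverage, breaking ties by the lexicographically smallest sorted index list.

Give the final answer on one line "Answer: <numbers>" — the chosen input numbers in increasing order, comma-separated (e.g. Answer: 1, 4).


run #1 (g=9, n=11) runs B1->T, B1->F, B3->S, B2->F, B5->T, B5->F, B6->F; records B1=T, B1=F, B2=F, B3=S, B5=T, B5=F, B6=F
run #2 (g=9, n=2) runs B1->T, B1->F, B3->S, B2->F, B5->T, B5->F, B6->F; records B1=T, B1=F, B2=F, B3=S, B5=T, B5=F, B6=F
run #3 (g=1, n=5) runs B1->F, B3->E, B2->T, B4->F, B5->T, B5->T, B5->F, B6->F; records B1=F, B2=T, B3=E, B4=F, B5=T, B5=F, B6=F
run #4 (g=8, n=9) runs B1->F, B3->E, B2->T, B4->F, B5->F, B6->F; records B1=F, B2=T, B3=E, B4=F, B5=F, B6=F
run #5 (g=1, n=8) runs B1->F, B3->E, B2->T, B4->F, B5->T, B5->F, B6->F; records B1=F, B2=T, B3=E, B4=F, B5=T, B5=F, B6=F
run #6 (g=3, n=1) runs B1->F, B3->E, B2->T, B4->F, B5->T, B5->T, B5->T, B5->F, B6->F; records B1=F, B2=T, B3=E, B4=F, B5=T, B5=F, B6=F
run #7 (g=2, n=7) runs B1->F, B3->E, B2->T, B4->F, B5->T, B5->F, B6->F; records B1=F, B2=T, B3=E, B4=F, B5=T, B5=F, B6=F
run #8 (g=1, n=14) runs B1->F, B3->E, B2->T, B4->T, B5->F, B6->T; records B1=F, B2=T, B3=E, B4=T, B5=F, B6=T
run #9 (g=7, n=9) runs B1->F, B3->E, B2->T, B4->F, B5->F, B6->F; records B1=F, B2=T, B3=E, B4=F, B5=F, B6=F
run #10 (g=2, n=4) runs B1->F, B3->E, B2->T, B4->F, B5->T, B5->T, B5->F, B6->F; records B1=F, B2=T, B3=E, B4=F, B5=T, B5=F, B6=F
union over all inputs: B1=T, B1=F, B2=T, B2=F, B3=S, B3=E, B4=T, B4=F, B5=T, B5=F, B6=T, B6=F (12 outcomes)
size 1 is not enough: best union over all size-1 subsets is 7/12
size 2 is not enough: best union over all size-2 subsets is 11/12
size 3: inputs {1, 3, 8} cover all 12 outcomes, and no lexicographically smaller subset of this size does
Answer: 1, 3, 8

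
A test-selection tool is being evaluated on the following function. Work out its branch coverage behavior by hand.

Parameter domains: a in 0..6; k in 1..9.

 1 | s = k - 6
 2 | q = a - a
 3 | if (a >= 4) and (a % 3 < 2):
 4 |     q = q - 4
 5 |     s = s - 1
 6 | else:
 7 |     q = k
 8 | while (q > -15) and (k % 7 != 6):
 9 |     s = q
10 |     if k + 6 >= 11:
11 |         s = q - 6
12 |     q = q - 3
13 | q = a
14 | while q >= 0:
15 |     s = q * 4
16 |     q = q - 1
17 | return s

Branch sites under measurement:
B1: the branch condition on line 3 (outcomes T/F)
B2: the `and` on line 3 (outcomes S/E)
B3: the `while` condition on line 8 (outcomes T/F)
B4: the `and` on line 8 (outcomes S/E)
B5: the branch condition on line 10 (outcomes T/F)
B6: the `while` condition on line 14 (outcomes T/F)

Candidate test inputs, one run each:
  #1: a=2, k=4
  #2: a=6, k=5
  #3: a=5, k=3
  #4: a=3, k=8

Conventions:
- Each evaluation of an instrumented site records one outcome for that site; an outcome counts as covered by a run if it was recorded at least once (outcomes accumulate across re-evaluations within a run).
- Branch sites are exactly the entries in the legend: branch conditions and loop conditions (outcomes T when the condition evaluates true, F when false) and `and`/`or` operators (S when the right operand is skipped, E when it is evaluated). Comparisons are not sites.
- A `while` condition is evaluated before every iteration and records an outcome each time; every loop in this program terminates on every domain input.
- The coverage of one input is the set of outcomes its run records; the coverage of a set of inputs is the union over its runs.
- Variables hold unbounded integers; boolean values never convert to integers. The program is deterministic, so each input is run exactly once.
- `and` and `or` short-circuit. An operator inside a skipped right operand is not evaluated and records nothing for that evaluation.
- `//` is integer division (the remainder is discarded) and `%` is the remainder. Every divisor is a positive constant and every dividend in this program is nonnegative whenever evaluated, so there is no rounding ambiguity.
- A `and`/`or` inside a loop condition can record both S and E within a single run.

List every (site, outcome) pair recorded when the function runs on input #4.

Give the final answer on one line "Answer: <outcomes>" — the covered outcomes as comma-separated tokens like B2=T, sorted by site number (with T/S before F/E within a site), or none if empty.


Event log for input #4 (a=3, k=8):
  B2->S, B1->F, B4->E, B3->T, B5->T, B4->E, B3->T, B5->T, B4->E, B3->T
  B5->T, B4->E, B3->T, B5->T, B4->E, B3->T, B5->T, B4->E, B3->T, B5->T
  B4->E, B3->T, B5->T, B4->E, B3->T, B5->T, B4->S, B3->F, B6->T, B6->T
  B6->T, B6->T, B6->F
as a set, this run covers: B1=F, B2=S, B3=T, B3=F, B4=S, B4=E, B5=T, B6=T, B6=F
Answer: B1=F, B2=S, B3=T, B3=F, B4=S, B4=E, B5=T, B6=T, B6=F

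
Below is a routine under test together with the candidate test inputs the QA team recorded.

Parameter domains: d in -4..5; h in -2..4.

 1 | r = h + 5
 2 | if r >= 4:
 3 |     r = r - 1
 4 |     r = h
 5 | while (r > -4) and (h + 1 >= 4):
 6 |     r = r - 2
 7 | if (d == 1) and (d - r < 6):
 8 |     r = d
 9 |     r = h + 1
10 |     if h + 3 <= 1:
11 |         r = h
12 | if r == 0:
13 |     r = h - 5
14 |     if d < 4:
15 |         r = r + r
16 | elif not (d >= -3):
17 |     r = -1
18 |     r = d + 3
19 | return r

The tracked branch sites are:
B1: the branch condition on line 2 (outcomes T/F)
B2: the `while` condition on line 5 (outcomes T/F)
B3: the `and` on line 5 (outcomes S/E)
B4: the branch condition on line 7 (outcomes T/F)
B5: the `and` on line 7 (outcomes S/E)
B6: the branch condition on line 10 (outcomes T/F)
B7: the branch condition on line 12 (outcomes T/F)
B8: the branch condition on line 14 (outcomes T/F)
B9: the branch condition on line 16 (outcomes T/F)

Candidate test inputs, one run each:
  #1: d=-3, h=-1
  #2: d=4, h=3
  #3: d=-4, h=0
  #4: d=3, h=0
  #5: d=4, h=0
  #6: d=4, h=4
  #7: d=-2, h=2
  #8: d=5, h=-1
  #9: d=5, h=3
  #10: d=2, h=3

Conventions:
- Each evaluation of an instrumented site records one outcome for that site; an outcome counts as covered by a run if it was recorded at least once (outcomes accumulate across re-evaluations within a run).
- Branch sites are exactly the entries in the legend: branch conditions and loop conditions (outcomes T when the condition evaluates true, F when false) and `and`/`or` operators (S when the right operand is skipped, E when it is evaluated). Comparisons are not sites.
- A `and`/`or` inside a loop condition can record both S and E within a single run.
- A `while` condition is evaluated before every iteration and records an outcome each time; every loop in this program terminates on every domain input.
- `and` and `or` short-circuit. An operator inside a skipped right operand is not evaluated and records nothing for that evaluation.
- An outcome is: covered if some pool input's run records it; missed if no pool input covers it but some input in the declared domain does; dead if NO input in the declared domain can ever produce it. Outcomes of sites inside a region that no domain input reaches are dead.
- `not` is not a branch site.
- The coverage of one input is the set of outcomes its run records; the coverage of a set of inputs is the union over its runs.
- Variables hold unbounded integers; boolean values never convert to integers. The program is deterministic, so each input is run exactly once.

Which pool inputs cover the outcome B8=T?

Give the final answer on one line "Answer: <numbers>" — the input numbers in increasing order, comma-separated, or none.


input #1 (d=-3, h=-1): does not record B8=T
input #2 (d=4, h=3): does not record B8=T
input #3 (d=-4, h=0): records B8=T
input #4 (d=3, h=0): records B8=T
input #5 (d=4, h=0): does not record B8=T
input #6 (d=4, h=4): does not record B8=T
input #7 (d=-2, h=2): does not record B8=T
input #8 (d=5, h=-1): does not record B8=T
input #9 (d=5, h=3): does not record B8=T
input #10 (d=2, h=3): does not record B8=T
Answer: 3, 4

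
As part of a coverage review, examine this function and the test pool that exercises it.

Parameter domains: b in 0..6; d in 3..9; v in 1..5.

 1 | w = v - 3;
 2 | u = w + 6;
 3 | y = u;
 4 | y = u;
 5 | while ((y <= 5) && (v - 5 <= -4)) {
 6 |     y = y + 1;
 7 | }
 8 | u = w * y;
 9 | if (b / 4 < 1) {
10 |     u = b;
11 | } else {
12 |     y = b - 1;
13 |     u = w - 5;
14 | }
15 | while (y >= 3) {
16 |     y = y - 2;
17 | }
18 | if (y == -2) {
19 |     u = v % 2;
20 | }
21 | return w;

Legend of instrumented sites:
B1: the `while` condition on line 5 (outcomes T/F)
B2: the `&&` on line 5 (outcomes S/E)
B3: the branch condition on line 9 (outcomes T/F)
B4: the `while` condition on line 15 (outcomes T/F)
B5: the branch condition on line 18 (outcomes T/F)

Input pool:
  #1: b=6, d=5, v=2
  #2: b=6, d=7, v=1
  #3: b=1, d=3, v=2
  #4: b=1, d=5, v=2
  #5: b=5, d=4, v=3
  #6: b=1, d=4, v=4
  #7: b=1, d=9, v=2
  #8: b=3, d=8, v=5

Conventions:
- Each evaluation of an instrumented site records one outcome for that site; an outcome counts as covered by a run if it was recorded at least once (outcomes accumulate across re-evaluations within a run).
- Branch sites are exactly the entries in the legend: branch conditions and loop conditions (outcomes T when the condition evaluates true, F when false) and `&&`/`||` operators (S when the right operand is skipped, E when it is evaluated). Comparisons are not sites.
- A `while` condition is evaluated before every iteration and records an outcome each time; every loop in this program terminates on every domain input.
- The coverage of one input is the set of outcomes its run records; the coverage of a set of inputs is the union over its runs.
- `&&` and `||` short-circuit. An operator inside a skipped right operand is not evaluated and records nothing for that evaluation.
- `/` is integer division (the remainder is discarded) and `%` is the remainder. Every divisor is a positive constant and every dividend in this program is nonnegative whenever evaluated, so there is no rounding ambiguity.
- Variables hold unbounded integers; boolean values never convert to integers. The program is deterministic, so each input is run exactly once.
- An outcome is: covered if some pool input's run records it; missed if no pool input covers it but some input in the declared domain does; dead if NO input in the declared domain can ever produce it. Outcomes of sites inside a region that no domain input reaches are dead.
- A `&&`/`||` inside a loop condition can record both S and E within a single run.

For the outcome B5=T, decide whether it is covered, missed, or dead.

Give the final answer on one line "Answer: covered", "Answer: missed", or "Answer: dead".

no pool input records B5=T
checking all 245 inputs in the declared domain: B5=T is never recorded -> dead

Answer: dead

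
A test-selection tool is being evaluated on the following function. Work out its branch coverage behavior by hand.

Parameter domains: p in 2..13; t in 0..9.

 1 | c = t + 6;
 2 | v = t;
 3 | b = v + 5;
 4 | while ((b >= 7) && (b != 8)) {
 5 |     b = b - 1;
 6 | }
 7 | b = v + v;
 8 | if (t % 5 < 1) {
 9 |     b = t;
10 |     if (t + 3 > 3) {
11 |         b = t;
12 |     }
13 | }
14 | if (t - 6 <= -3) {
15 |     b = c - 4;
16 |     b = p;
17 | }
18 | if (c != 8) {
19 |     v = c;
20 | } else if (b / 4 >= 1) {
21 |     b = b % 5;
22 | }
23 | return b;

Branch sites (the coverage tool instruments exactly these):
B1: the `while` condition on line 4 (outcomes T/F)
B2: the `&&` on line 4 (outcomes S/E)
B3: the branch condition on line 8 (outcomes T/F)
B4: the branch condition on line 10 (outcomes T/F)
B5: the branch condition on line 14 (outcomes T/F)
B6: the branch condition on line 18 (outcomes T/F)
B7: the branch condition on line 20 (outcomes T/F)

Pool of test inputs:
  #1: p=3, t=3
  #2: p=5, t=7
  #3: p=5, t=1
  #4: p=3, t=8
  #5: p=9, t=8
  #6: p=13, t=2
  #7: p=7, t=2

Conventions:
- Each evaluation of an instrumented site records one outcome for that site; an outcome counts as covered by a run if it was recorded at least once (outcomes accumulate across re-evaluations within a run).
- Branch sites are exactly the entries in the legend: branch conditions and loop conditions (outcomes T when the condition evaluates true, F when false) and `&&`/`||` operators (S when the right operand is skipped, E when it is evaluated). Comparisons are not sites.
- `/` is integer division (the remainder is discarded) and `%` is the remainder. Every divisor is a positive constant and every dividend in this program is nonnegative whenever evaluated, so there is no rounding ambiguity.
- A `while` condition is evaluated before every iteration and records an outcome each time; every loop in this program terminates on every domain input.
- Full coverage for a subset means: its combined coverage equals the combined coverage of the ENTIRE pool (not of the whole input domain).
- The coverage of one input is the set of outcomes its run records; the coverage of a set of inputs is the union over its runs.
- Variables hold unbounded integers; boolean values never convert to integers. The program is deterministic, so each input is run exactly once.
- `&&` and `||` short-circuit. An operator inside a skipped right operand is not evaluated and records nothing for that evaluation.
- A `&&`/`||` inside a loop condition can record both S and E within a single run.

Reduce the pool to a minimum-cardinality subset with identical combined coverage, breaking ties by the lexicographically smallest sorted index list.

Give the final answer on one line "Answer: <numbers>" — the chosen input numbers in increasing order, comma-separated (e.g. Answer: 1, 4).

input #1, p=3, t=3: events B2->E, B1->F, B3->F, B5->T, B6->T; outcomes B1=F, B2=E, B3=F, B5=T, B6=T
input #2, p=5, t=7: events B2->E, B1->T, B2->E, B1->T, B2->E, B1->T, B2->E, B1->T, B2->E, B1->F, B3->F, B5->F, B6->T; outcomes B1=T, B1=F, B2=E, B3=F, B5=F, B6=T
input #3, p=5, t=1: events B2->S, B1->F, B3->F, B5->T, B6->T; outcomes B1=F, B2=S, B3=F, B5=T, B6=T
input #4, p=3, t=8: events B2->E, B1->T, B2->E, B1->T, B2->E, B1->T, B2->E, B1->T, B2->E, B1->T, B2->E, B1->F, B3->F, B5->F, ...; outcomes B1=T, B1=F, B2=E, B3=F, B5=F, B6=T
input #5, p=9, t=8: events B2->E, B1->T, B2->E, B1->T, B2->E, B1->T, B2->E, B1->T, B2->E, B1->T, B2->E, B1->F, B3->F, B5->F, ...; outcomes B1=T, B1=F, B2=E, B3=F, B5=F, B6=T
input #6, p=13, t=2: events B2->E, B1->T, B2->S, B1->F, B3->F, B5->T, B6->F, B7->T; outcomes B1=T, B1=F, B2=S, B2=E, B3=F, B5=T, B6=F, B7=T
input #7, p=7, t=2: events B2->E, B1->T, B2->S, B1->F, B3->F, B5->T, B6->F, B7->T; outcomes B1=T, B1=F, B2=S, B2=E, B3=F, B5=T, B6=F, B7=T
union over all inputs: B1=T, B1=F, B2=S, B2=E, B3=F, B5=T, B5=F, B6=T, B6=F, B7=T (10 outcomes)
size 1 is not enough: best union over all size-1 subsets is 8/10
inputs {2, 6} (size 2) cover everything; no size-2 subset with a lexicographically smaller index list covers all 10

Answer: 2, 6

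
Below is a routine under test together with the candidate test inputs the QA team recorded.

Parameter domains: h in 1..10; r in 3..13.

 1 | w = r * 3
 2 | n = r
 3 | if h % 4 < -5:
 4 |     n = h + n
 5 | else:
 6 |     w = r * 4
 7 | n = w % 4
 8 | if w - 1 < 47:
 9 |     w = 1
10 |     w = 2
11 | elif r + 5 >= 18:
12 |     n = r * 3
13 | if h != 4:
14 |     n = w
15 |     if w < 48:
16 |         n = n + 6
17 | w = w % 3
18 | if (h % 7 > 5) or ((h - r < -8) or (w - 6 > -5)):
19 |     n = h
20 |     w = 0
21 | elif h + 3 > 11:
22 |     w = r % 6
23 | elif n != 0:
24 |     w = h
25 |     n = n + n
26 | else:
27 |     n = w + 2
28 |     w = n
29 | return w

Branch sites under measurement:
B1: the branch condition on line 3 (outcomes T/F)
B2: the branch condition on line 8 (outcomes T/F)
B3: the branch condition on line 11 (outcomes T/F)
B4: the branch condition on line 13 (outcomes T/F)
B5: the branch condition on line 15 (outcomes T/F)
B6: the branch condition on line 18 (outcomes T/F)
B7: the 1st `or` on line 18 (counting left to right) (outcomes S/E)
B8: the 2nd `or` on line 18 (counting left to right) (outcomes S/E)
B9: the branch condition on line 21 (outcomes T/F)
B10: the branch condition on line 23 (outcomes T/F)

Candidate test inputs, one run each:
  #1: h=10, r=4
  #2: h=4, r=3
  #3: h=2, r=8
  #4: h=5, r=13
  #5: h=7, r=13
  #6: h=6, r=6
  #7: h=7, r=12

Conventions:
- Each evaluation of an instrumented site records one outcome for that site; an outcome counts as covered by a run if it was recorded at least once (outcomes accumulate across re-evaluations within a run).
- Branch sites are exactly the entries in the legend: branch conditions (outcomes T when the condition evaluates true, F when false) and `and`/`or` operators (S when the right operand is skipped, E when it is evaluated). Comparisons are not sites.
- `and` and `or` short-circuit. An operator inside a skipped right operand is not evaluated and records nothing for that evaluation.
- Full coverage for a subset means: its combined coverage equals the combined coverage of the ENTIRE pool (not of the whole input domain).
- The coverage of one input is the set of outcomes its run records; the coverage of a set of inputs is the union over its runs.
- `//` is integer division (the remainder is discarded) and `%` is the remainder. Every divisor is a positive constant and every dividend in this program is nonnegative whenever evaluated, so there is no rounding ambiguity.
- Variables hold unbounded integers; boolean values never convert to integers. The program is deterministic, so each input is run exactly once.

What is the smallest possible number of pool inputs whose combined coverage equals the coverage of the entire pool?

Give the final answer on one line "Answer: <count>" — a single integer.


run #1 (h=10, r=4) runs B1->F, B2->T, B4->T, B5->T, B7->E, B8->E, B6->T; records B1=F, B2=T, B4=T, B5=T, B6=T, B7=E, B8=E
run #2 (h=4, r=3) runs B1->F, B2->T, B4->F, B7->E, B8->E, B6->T; records B1=F, B2=T, B4=F, B6=T, B7=E, B8=E
run #3 (h=2, r=8) runs B1->F, B2->T, B4->T, B5->T, B7->E, B8->E, B6->T; records B1=F, B2=T, B4=T, B5=T, B6=T, B7=E, B8=E
run #4 (h=5, r=13) runs B1->F, B2->F, B3->T, B4->T, B5->F, B7->E, B8->E, B6->F, B9->F, B10->T; records B1=F, B2=F, B3=T, B4=T, B5=F, B6=F, B7=E, B8=E, B9=F, B10=T
run #5 (h=7, r=13) runs B1->F, B2->F, B3->T, B4->T, B5->F, B7->E, B8->E, B6->F, B9->F, B10->T; records B1=F, B2=F, B3=T, B4=T, B5=F, B6=F, B7=E, B8=E, B9=F, B10=T
run #6 (h=6, r=6) runs B1->F, B2->T, B4->T, B5->T, B7->S, B6->T; records B1=F, B2=T, B4=T, B5=T, B6=T, B7=S
run #7 (h=7, r=12) runs B1->F, B2->F, B3->F, B4->T, B5->F, B7->E, B8->E, B6->F, B9->F, B10->T; records B1=F, B2=F, B3=F, B4=T, B5=F, B6=F, B7=E, B8=E, B9=F, B10=T
together the pool reaches 16 outcomes: B1=F, B2=T, B2=F, B3=T, B3=F, B4=T, B4=F, B5=T, B5=F, B6=T, B6=F, B7=S, B7=E, B8=E, B9=F, B10=T
no size-1 subset reaches all 16 outcomes (best union: 10/16)
no size-2 subset reaches all 16 outcomes (best union: 14/16)
no size-3 subset reaches all 16 outcomes (best union: 15/16)
size 4: inputs {2, 4, 6, 7} cover all 16 outcomes, and no lexicographically smaller subset of this size does
Answer: 4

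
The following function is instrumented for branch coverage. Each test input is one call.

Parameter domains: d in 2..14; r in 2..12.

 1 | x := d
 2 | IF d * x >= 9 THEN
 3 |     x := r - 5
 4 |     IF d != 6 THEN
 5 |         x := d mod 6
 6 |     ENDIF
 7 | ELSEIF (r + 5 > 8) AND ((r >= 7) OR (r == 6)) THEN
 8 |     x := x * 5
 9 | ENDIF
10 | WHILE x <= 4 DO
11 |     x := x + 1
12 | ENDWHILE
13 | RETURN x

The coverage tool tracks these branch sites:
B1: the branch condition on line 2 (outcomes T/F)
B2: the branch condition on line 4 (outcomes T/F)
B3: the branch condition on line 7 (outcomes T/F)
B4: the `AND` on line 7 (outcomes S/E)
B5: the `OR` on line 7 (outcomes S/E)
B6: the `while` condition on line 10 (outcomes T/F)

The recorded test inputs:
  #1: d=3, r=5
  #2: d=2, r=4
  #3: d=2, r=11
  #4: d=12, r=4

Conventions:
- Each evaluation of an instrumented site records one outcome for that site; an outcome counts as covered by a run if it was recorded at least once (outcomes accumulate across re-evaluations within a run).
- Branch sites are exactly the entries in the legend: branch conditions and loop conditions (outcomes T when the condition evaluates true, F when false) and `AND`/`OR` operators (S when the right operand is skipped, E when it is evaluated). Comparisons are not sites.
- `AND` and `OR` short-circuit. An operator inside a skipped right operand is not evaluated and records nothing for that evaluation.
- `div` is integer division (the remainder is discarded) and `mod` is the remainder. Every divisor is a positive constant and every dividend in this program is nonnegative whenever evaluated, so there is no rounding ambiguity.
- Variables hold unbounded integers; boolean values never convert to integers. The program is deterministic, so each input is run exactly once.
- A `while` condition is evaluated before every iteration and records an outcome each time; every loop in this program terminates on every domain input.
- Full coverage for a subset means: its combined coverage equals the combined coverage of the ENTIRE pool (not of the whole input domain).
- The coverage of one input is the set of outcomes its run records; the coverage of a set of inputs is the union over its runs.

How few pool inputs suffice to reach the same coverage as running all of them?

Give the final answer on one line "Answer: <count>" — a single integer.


run #1 (d=3, r=5) runs B1->T, B2->T, B6->T, B6->T, B6->F; records B1=T, B2=T, B6=T, B6=F
run #2 (d=2, r=4) runs B1->F, B4->E, B5->E, B3->F, B6->T, B6->T, B6->T, B6->F; records B1=F, B3=F, B4=E, B5=E, B6=T, B6=F
run #3 (d=2, r=11) runs B1->F, B4->E, B5->S, B3->T, B6->F; records B1=F, B3=T, B4=E, B5=S, B6=F
run #4 (d=12, r=4) runs B1->T, B2->T, B6->T, B6->T, B6->T, B6->T, B6->T, B6->F; records B1=T, B2=T, B6=T, B6=F
together the pool reaches 10 outcomes: B1=T, B1=F, B2=T, B3=T, B3=F, B4=E, B5=S, B5=E, B6=T, B6=F
checked all size-1 subsets: none covers 10 outcomes (max 6/10)
checked all size-2 subsets: none covers 10 outcomes (max 8/10)
at size 3, {1, 2, 3} reaches all 10 outcomes; every lexicographically earlier size-3 subset fails
Answer: 3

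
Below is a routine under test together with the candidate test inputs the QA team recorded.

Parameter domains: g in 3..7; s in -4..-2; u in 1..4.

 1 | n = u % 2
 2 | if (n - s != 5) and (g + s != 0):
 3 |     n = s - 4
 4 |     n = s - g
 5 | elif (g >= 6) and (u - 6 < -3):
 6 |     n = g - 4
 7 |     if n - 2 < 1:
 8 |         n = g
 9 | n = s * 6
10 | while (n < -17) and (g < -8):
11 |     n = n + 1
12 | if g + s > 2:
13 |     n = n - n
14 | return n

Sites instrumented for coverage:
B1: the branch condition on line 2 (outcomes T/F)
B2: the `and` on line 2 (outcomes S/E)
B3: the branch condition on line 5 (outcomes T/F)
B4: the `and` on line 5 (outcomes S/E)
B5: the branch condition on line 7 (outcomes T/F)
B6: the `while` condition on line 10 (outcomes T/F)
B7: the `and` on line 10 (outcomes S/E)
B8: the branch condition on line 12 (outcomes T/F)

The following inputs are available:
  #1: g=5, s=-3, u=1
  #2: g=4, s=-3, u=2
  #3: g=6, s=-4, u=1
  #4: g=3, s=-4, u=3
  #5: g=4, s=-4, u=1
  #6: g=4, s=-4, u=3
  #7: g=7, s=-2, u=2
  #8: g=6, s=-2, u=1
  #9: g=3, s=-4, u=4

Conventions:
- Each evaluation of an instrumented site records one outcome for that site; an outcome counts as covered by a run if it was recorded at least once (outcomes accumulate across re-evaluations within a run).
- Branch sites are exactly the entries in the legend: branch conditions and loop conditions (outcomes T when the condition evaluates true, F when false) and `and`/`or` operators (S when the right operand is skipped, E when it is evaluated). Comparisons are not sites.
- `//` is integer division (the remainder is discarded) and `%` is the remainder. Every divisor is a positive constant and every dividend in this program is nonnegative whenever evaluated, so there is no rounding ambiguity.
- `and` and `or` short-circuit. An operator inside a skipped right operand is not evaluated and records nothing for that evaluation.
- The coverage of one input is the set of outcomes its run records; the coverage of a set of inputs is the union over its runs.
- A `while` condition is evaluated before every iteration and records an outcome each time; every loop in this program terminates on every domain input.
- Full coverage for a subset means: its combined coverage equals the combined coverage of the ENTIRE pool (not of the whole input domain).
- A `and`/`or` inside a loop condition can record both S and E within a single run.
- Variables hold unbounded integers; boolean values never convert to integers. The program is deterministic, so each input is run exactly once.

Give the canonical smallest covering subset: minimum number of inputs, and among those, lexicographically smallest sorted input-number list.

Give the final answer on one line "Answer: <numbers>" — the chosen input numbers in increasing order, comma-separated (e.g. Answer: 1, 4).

run #1 (g=5, s=-3, u=1) records B1=T, B2=E, B6=F, B7=E, B8=F
run #2 (g=4, s=-3, u=2) records B1=T, B2=E, B6=F, B7=E, B8=F
run #3 (g=6, s=-4, u=1) records B1=F, B2=S, B3=T, B4=E, B5=T, B6=F, B7=E, B8=F
run #4 (g=3, s=-4, u=3) records B1=F, B2=S, B3=F, B4=S, B6=F, B7=E, B8=F
run #5 (g=4, s=-4, u=1) records B1=F, B2=S, B3=F, B4=S, B6=F, B7=E, B8=F
run #6 (g=4, s=-4, u=3) records B1=F, B2=S, B3=F, B4=S, B6=F, B7=E, B8=F
run #7 (g=7, s=-2, u=2) records B1=T, B2=E, B6=F, B7=S, B8=T
run #8 (g=6, s=-2, u=1) records B1=T, B2=E, B6=F, B7=S, B8=T
run #9 (g=3, s=-4, u=4) records B1=T, B2=E, B6=F, B7=E, B8=F
the full pool covers 14 outcomes: B1=T, B1=F, B2=S, B2=E, B3=T, B3=F, B4=S, B4=E, B5=T, B6=F, B7=S, B7=E, B8=T, B8=F
size 1 is not enough: best union over all size-1 subsets is 8/14
size 2 is not enough: best union over all size-2 subsets is 12/14
size 3: inputs {3, 4, 7} cover all 14 outcomes, and no lexicographically smaller subset of this size does

Answer: 3, 4, 7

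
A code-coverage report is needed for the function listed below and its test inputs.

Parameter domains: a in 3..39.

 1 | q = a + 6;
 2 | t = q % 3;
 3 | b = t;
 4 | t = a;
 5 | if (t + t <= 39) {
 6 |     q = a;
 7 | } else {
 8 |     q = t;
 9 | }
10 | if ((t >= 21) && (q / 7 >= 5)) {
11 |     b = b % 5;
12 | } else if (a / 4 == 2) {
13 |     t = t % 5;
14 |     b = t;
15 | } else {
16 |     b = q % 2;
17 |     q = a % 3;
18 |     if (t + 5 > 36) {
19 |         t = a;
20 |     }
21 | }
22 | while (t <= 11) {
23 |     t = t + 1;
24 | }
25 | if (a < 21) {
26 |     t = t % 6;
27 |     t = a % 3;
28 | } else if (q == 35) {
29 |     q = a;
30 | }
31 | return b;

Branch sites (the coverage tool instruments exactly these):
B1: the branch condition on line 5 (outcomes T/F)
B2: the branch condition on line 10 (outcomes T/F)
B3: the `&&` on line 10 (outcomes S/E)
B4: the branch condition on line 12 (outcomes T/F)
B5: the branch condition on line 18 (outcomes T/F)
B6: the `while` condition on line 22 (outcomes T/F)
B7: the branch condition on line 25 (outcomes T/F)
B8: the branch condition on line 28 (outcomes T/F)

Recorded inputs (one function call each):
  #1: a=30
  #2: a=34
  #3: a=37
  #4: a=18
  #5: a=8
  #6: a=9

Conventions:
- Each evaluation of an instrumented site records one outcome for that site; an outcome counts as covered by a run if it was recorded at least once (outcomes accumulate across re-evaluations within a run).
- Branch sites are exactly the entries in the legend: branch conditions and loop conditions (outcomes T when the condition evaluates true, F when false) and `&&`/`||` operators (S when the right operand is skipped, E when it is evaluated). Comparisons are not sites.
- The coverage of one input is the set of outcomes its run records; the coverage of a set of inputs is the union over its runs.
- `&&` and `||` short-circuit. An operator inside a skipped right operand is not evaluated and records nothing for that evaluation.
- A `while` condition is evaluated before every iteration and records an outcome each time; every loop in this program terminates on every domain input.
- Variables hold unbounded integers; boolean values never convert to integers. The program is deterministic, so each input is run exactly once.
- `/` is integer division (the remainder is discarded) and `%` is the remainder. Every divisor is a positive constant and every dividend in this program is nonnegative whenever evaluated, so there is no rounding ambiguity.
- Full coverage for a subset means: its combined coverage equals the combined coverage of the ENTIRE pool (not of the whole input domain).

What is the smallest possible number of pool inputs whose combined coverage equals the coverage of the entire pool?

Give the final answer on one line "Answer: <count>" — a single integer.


input #1, a=30: outcomes B1=F, B2=F, B3=E, B4=F, B5=F, B6=F, B7=F, B8=F
input #2, a=34: outcomes B1=F, B2=F, B3=E, B4=F, B5=T, B6=F, B7=F, B8=F
input #3, a=37: outcomes B1=F, B2=T, B3=E, B6=F, B7=F, B8=F
input #4, a=18: outcomes B1=T, B2=F, B3=S, B4=F, B5=F, B6=F, B7=T
input #5, a=8: outcomes B1=T, B2=F, B3=S, B4=T, B6=T, B6=F, B7=T
input #6, a=9: outcomes B1=T, B2=F, B3=S, B4=T, B6=T, B6=F, B7=T
together the pool reaches 15 outcomes: B1=T, B1=F, B2=T, B2=F, B3=S, B3=E, B4=T, B4=F, B5=T, B5=F, B6=T, B6=F, B7=T, B7=F, B8=F
size 1 is not enough: best union over all size-1 subsets is 8/15
size 2 is not enough: best union over all size-2 subsets is 13/15
size 3 is not enough: best union over all size-3 subsets is 14/15
the canonical winner is {1, 2, 3, 5}: size 4, full 15-outcome coverage, earliest index list among size-4 covers
Answer: 4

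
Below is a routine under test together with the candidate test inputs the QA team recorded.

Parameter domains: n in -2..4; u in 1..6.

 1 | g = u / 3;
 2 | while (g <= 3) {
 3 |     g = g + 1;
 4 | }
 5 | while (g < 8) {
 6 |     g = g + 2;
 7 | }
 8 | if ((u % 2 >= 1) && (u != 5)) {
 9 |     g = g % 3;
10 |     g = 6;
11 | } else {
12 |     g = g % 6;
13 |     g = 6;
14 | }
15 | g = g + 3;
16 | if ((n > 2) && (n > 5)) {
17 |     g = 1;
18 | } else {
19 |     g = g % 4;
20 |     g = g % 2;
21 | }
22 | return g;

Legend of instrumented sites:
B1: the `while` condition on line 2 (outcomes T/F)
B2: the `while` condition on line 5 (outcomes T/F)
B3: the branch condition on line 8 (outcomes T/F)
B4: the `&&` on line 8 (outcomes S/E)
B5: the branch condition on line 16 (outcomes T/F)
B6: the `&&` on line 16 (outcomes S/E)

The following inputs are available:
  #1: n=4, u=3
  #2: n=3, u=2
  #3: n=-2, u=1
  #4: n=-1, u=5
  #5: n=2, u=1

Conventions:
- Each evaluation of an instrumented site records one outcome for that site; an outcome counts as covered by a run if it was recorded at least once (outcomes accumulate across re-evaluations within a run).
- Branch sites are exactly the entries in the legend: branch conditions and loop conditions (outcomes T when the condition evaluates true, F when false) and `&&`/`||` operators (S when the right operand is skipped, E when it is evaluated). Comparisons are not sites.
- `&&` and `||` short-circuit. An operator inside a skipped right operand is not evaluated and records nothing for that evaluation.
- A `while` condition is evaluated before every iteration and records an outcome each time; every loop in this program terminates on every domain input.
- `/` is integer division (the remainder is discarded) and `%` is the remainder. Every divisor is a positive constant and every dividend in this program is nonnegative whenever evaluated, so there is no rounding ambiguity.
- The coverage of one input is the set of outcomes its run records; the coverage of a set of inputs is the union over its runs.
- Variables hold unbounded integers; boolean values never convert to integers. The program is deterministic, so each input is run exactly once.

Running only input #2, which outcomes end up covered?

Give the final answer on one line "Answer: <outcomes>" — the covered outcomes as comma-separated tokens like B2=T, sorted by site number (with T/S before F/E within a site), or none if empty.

Simulating input #2 (n=3, u=2) step by step:
  B1->T, B1->T, B1->T, B1->T, B1->F, B2->T, B2->T, B2->F, B4->S, B3->F
  B6->E, B5->F
collecting distinct outcomes: B1=T, B1=F, B2=T, B2=F, B3=F, B4=S, B5=F, B6=E

Answer: B1=T, B1=F, B2=T, B2=F, B3=F, B4=S, B5=F, B6=E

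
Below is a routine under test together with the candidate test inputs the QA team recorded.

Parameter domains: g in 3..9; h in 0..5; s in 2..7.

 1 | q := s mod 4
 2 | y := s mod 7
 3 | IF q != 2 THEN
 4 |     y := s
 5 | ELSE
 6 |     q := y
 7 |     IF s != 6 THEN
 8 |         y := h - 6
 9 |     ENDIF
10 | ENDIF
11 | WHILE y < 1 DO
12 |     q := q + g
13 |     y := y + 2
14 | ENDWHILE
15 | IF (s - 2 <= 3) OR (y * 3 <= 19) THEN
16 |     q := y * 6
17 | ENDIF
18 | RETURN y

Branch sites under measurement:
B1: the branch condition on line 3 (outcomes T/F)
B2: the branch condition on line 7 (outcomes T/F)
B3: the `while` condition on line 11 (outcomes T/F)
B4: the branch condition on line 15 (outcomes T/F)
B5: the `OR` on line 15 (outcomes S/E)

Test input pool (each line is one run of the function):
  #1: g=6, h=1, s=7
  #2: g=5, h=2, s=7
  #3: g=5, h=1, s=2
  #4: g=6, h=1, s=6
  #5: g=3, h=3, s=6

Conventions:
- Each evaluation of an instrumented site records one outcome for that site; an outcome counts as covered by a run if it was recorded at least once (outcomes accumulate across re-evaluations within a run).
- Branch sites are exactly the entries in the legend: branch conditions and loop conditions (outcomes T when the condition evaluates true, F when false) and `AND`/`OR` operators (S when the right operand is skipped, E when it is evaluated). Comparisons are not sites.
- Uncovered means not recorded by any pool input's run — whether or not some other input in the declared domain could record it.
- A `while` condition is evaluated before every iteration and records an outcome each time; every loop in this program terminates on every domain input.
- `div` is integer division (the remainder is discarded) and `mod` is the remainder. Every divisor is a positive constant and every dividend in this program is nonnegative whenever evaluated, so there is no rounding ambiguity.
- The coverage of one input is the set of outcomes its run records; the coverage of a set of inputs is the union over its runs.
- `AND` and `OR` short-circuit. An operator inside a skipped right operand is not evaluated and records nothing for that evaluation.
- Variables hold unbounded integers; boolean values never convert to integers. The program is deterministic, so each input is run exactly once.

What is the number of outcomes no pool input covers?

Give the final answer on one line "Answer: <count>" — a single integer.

#1 (g=6, h=1, s=7) -> B1->T, B3->F, B5->E, B4->F; covered: B1=T, B3=F, B4=F, B5=E
#2 (g=5, h=2, s=7) -> B1->T, B3->F, B5->E, B4->F; covered: B1=T, B3=F, B4=F, B5=E
#3 (g=5, h=1, s=2) -> B1->F, B2->T, B3->T, B3->T, B3->T, B3->F, B5->S, B4->T; covered: B1=F, B2=T, B3=T, B3=F, B4=T, B5=S
#4 (g=6, h=1, s=6) -> B1->F, B2->F, B3->F, B5->E, B4->T; covered: B1=F, B2=F, B3=F, B4=T, B5=E
#5 (g=3, h=3, s=6) -> B1->F, B2->F, B3->F, B5->E, B4->T; covered: B1=F, B2=F, B3=F, B4=T, B5=E
union over the pool: B1=T, B1=F, B2=T, B2=F, B3=T, B3=F, B4=T, B4=F, B5=S, B5=E
uncovered (0 of 10): none

Answer: 0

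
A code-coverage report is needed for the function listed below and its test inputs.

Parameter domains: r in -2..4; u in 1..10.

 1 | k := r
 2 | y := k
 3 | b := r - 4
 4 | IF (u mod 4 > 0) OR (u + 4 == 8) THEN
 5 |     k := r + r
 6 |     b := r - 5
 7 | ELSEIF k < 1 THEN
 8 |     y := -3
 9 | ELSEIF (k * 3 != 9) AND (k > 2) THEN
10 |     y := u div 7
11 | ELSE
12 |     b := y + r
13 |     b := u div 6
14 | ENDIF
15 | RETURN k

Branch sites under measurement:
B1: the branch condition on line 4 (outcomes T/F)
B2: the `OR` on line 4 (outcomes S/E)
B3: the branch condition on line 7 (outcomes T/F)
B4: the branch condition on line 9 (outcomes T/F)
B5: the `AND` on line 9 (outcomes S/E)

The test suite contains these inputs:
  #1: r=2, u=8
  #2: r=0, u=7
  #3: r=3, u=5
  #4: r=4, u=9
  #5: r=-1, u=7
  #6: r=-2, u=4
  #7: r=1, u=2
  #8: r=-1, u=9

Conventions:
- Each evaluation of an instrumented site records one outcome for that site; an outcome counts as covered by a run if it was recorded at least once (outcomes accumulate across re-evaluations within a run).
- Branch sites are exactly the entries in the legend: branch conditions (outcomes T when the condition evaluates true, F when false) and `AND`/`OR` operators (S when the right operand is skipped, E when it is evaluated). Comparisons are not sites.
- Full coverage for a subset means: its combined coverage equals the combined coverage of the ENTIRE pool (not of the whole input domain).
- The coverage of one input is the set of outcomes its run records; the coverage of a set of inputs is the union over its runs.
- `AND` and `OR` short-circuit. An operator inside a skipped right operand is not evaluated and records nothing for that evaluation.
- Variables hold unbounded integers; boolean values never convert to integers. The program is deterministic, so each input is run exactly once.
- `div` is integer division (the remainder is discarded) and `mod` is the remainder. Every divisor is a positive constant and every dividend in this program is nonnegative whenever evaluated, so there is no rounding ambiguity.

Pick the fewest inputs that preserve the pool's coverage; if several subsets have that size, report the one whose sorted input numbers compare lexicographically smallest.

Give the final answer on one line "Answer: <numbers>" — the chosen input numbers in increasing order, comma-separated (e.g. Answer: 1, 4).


#1 (r=2, u=8) -> B2->E, B1->F, B3->F, B5->E, B4->F; covered: B1=F, B2=E, B3=F, B4=F, B5=E
#2 (r=0, u=7) -> B2->S, B1->T; covered: B1=T, B2=S
#3 (r=3, u=5) -> B2->S, B1->T; covered: B1=T, B2=S
#4 (r=4, u=9) -> B2->S, B1->T; covered: B1=T, B2=S
#5 (r=-1, u=7) -> B2->S, B1->T; covered: B1=T, B2=S
#6 (r=-2, u=4) -> B2->E, B1->T; covered: B1=T, B2=E
#7 (r=1, u=2) -> B2->S, B1->T; covered: B1=T, B2=S
#8 (r=-1, u=9) -> B2->S, B1->T; covered: B1=T, B2=S
the full pool covers 7 outcomes: B1=T, B1=F, B2=S, B2=E, B3=F, B4=F, B5=E
checked all size-1 subsets: none covers 7 outcomes (max 5/7)
size 2: inputs {1, 2} cover all 7 outcomes, and no lexicographically smaller subset of this size does
Answer: 1, 2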